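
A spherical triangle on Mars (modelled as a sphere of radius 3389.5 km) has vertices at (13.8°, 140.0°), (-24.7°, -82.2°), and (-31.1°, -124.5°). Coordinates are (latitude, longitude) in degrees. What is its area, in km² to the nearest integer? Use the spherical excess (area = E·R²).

2334427 km²

Side lengths (central angles): a = 0.6580, b = 1.7751, c = 2.4238 rad; semiperimeter s = 2.4285.
By l'Huilier's theorem, tan(E/4) = √[tan(s/2) tan((s−a)/2) tan((s−b)/2) tan((s−c)/2)], giving spherical excess E = 0.2032 rad.
Area = E·R² = 0.2032 × (3389.5)² ≈ 2334427 km².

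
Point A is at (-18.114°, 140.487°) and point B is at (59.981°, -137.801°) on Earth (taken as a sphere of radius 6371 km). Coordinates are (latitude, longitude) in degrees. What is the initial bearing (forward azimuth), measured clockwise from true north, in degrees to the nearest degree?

With φ₁ = -0.3161, φ₂ = 1.0469, Δλ = 1.4261 rad, the forward-azimuth formula gives
θ = atan2( sin Δλ cos φ₂ , cos φ₁ sin φ₂ − sin φ₁ cos φ₂ cos Δλ ) = atan2(0.4951, 0.8454) = 30.35°.
So the initial bearing is 30°.

30°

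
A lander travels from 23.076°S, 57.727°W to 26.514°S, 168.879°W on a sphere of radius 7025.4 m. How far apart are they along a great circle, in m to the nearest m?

In radians: φ₁ = -0.4028, φ₂ = -0.4628, Δλ = -111.152° = -1.9400 rad.
Haversine: a = sin²(Δφ/2) + cos φ₁ cos φ₂ sin²(Δλ/2) = 0.0009 + (0.9200)(0.8948)(0.6804) = 0.56104.
Central angle c = 2·arcsin(√a) = 1.69318 rad.
Distance = R·c = 7025.4 × 1.6932 ≈ 11895 m.

11895 m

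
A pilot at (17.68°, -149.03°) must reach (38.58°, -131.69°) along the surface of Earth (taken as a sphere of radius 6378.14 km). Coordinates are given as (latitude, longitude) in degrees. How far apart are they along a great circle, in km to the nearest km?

Let φ₁ = 0.3086 rad, φ₂ = 0.6733 rad, and Δλ = 0.3026 rad.
cos c = sin φ₁ sin φ₂ + cos φ₁ cos φ₂ cos Δλ = (0.3037)(0.6236) + (0.9528)(0.7817)(0.9546) = 0.90035,
so c = arccos(0.90035) = 0.45021 rad.
Distance = R·c = 6378.14 × 0.4502 ≈ 2872 km.

2872 km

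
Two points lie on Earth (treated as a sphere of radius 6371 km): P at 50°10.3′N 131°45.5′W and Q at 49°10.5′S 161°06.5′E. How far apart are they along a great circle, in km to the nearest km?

Let φ₁ = 0.8757 rad, φ₂ = -0.8583 rad, and Δλ = -1.1717 rad.
cos c = sin φ₁ sin φ₂ + cos φ₁ cos φ₂ cos Δλ = (0.7680)(-0.7567) + (0.6405)(0.6538)(0.3886) = -0.41842,
so c = arccos(-0.41842) = 2.00250 rad.
Distance = R·c = 6371 × 2.0025 ≈ 12758 km.

12758 km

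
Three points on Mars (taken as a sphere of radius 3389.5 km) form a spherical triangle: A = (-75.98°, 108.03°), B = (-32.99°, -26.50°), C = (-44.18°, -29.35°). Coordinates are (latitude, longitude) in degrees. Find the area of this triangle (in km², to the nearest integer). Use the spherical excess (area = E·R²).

Side lengths (central angles): a = 0.1991, b = 0.9905, c = 1.1748 rad; semiperimeter s = 1.1822.
By l'Huilier's theorem, tan(E/4) = √[tan(s/2) tan((s−a)/2) tan((s−b)/2) tan((s−c)/2)], giving spherical excess E = 0.0452 rad.
Area = E·R² = 0.0452 × (3389.5)² ≈ 519605 km².

519605 km²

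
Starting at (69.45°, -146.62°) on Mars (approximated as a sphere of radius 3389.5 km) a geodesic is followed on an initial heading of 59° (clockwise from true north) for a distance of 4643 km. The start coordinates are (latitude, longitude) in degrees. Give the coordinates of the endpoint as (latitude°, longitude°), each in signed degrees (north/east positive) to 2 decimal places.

Angular distance δ = d/R = 4643/3389.5 = 1.36982 rad; initial bearing θ = 1.0297 rad.
sin φ₂ = sin φ₁ cos δ + cos φ₁ sin δ cos θ = (0.9364)(0.1996) + (0.3510)(0.9799)(0.5150) = 0.3641, so φ₂ = 21.35°.
Δλ = atan2(sin θ sin δ cos φ₁, cos δ − sin φ₁ sin φ₂) = atan2(0.2948, -0.1413) = 115.604°.
λ₂ = -146.620° + 115.604° = -31.02°.

21.35°, -31.02°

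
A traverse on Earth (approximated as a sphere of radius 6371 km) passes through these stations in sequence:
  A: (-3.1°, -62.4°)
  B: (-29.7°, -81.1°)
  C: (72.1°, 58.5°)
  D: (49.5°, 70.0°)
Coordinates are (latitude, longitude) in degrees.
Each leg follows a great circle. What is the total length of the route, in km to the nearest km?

20859 km

Leg A→B: central angle 0.5579 rad, distance 3554.4 km.
Leg B→C: central angle 2.3115 rad, distance 14726.4 km.
Leg C→D: central angle 0.4047 rad, distance 2578.6 km.
Total: 3554.4 + 14726.4 + 2578.6 ≈ 20859 km.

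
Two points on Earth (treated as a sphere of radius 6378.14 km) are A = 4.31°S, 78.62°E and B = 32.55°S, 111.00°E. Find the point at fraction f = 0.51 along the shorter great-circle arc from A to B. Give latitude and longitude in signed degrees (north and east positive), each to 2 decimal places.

-19.42°, 93.73°

Central angle δ = 0.7223 rad. Interpolating on the sphere with fraction f = 0.51:
P = [sin((1−f)δ)·A + sin(fδ)·B] / sin δ = 0.5242·A + 0.5447·B in Cartesian coordinates,
giving P = (-0.0614, 0.9411, -0.3325), i.e. latitude -19.42°, longitude 93.73°.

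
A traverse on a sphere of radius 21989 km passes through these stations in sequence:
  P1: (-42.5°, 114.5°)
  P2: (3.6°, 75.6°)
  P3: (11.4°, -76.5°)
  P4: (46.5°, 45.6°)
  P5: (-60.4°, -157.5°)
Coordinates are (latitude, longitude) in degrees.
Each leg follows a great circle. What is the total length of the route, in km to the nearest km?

Leg P1→P2: central angle 1.0119 rad, distance 22251.3 km.
Leg P2→P3: central angle 2.5910 rad, distance 56973.3 km.
Leg P3→P4: central angle 1.7877 rad, distance 39309.5 km.
Leg P4→P5: central angle 2.8037 rad, distance 61650.6 km.
Total: 22251.3 + 56973.3 + 39309.5 + 61650.6 ≈ 180185 km.

180185 km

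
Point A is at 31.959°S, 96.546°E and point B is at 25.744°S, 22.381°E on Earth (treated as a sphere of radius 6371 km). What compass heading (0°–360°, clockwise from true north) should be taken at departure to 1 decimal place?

Δλ = -74.165° = -1.2944 rad.
y = sin Δλ · cos φ₂ = (-0.9621)(0.9007) = -0.8666
x = cos φ₁ sin φ₂ − sin φ₁ cos φ₂ cos Δλ = (0.8484)(-0.4344) − (-0.5293)(0.9007)(0.2729) = -0.2384
θ = atan2(y, x) = -105.38°; adding 360° gives 254.6°.

254.6°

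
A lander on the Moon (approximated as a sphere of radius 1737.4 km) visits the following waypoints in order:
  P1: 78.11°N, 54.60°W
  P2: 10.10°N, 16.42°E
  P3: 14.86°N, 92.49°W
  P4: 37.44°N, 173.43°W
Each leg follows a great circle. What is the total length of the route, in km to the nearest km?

7746 km

Leg P1→P2: central angle 1.3309 rad, distance 2312.4 km.
Leg P2→P3: central angle 1.8374 rad, distance 3192.2 km.
Leg P3→P4: central angle 1.2904 rad, distance 2241.9 km.
Total: 2312.4 + 3192.2 + 2241.9 ≈ 7746 km.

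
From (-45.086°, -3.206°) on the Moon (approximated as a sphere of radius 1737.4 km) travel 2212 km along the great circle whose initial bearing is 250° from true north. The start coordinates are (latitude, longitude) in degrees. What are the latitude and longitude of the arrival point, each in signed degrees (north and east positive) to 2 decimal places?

-26.01°, -94.77°

Angular distance δ = d/R = 2212/1737.4 = 1.27317 rad; initial bearing θ = 4.3633 rad.
sin φ₂ = sin φ₁ cos δ + cos φ₁ sin δ cos θ = (-0.7082)(0.2933) + (0.7060)(0.9560)(-0.3420) = -0.4385, so φ₂ = -26.01°.
Δλ = atan2(sin θ sin δ cos φ₁, cos δ − sin φ₁ sin φ₂) = atan2(-0.6343, -0.0173) = -91.563°.
λ₂ = -3.206° − 91.563° = -94.77°.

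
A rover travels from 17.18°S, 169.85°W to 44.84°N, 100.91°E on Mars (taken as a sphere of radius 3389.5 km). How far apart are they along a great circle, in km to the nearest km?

With latitudes φ₁ = -17.180°, φ₂ = 44.840° and longitude difference Δλ = -89.240°:
cos c = sin φ₁ sin φ₂ + cos φ₁ cos φ₂ cos Δλ = (-0.2954)(0.7051) + (0.9554)(0.7091)(0.0133) = -0.19929,
so c = arccos(-0.19929) = 1.77143 rad.
Distance = R·c = 3389.5 × 1.7714 ≈ 6004 km.

6004 km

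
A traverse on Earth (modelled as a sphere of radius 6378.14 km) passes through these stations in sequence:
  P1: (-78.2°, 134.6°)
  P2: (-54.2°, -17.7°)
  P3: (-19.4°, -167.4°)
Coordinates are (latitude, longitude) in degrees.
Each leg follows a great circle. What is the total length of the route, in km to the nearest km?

Leg P1→P2: central angle 0.8121 rad, distance 5179.4 km.
Leg P2→P3: central angle 1.7793 rad, distance 11348.5 km.
Total: 5179.4 + 11348.5 ≈ 16528 km.

16528 km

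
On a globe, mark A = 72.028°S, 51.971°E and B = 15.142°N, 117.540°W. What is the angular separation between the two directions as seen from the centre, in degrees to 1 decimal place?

122.8°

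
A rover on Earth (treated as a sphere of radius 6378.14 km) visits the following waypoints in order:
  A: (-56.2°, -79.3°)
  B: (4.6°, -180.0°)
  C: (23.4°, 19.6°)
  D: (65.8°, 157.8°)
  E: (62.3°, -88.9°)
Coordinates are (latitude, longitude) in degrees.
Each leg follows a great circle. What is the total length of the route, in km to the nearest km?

41644 km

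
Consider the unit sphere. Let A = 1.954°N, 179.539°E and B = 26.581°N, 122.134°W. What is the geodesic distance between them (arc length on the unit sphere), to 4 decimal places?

1.0649

In radians: φ₁ = 0.0341, φ₂ = 0.4639, Δλ = 58.327° = 1.0180 rad.
cos c = sin φ₁ sin φ₂ + cos φ₁ cos φ₂ cos Δλ = (0.0341)(0.4475) + (0.9994)(0.8943)(0.5251) = 0.48456,
so c = arccos(0.48456) = 1.06494 rad.
On the unit sphere the arc length equals the central angle: 1.0649.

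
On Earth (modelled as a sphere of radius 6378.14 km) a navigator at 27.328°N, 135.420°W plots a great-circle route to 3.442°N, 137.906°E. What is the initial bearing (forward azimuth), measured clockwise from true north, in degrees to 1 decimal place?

Δλ = -86.674° = -1.5127 rad.
y = sin Δλ · cos φ₂ = (-0.9983)(0.9982) = -0.9965
x = cos φ₁ sin φ₂ − sin φ₁ cos φ₂ cos Δλ = (0.8884)(0.0600) − (0.4591)(0.9982)(0.0580) = 0.0268
θ = atan2(y, x) = -88.46°; adding 360° gives 271.5°.

271.5°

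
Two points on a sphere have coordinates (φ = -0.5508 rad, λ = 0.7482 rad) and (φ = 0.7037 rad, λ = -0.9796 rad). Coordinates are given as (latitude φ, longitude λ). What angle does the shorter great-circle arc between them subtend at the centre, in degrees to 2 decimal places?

In radians: φ₁ = -0.5508, φ₂ = 0.7037, Δλ = -98.996° = -1.7278 rad.
cos c = sin φ₁ sin φ₂ + cos φ₁ cos φ₂ cos Δλ = (-0.5234)(0.6470) + (0.8521)(0.7625)(-0.1564) = -0.44023,
so c = arccos(-0.44023) = 2.02665 rad.
So the angular separation is 116.12°.

116.12°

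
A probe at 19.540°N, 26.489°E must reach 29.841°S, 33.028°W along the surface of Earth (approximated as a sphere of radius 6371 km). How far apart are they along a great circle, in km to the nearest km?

8409 km

Let φ₁ = 0.3410 rad, φ₂ = -0.5208 rad, and Δλ = -1.0388 rad.
cos c = sin φ₁ sin φ₂ + cos φ₁ cos φ₂ cos Δλ = (0.3345)(-0.4976) + (0.9424)(0.8674)(0.5073) = 0.24825,
so c = arccos(0.24825) = 1.31992 rad.
Distance = R·c = 6371 × 1.3199 ≈ 8409 km.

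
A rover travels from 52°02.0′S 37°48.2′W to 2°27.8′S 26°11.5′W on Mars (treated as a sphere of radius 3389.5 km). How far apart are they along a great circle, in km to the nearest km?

2988 km

In radians: φ₁ = -0.9082, φ₂ = -0.0430, Δλ = 11.612° = 0.2027 rad.
cos c = sin φ₁ sin φ₂ + cos φ₁ cos φ₂ cos Δλ = (-0.7884)(-0.0430) + (0.6152)(0.9991)(0.9795) = 0.63594,
so c = arccos(0.63594) = 0.88157 rad.
Distance = R·c = 3389.5 × 0.8816 ≈ 2988 km.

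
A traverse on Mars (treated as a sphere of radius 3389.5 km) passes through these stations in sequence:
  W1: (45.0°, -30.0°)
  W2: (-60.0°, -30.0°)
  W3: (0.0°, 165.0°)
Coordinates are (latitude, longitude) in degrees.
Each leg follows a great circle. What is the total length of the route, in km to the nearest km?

Leg W1→W2: central angle 1.8326 rad, distance 6211.6 km.
Leg W2→W3: central angle 2.0748 rad, distance 7032.6 km.
Total: 6211.6 + 7032.6 ≈ 13244 km.

13244 km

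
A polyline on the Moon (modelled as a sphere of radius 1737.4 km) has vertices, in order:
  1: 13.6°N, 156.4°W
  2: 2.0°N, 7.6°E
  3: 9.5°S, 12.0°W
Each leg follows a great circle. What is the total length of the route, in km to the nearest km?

Leg 1→2: central angle 2.7532 rad, distance 4783.5 km.
Leg 2→3: central angle 0.3955 rad, distance 687.1 km.
Total: 4783.5 + 687.1 ≈ 5471 km.

5471 km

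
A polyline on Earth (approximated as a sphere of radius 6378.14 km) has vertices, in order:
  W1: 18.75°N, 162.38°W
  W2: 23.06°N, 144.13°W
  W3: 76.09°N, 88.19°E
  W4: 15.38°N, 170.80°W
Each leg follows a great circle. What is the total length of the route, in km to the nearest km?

Leg W1→W2: central angle 0.3067 rad, distance 1955.9 km.
Leg W2→W3: central angle 1.3233 rad, distance 8440.0 km.
Leg W3→W4: central angle 1.3560 rad, distance 8648.6 km.
Total: 1955.9 + 8440.0 + 8648.6 ≈ 19045 km.

19045 km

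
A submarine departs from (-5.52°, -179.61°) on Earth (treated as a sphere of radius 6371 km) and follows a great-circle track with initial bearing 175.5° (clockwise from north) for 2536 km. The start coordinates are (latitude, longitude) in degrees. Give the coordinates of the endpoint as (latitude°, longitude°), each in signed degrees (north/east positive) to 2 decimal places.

-28.25°, -177.63°

Angular distance δ = d/R = 2536/6371 = 0.39805 rad; initial bearing θ = 3.0631 rad.
sin φ₂ = sin φ₁ cos δ + cos φ₁ sin δ cos θ = (-0.0962)(0.9218) + (0.9954)(0.3876)(-0.9969) = -0.4733, so φ₂ = -28.25°.
Δλ = atan2(sin θ sin δ cos φ₁, cos δ − sin φ₁ sin φ₂) = atan2(0.0303, 0.8763) = 1.979°.
λ₂ = -179.610° + 1.979° = -177.63°.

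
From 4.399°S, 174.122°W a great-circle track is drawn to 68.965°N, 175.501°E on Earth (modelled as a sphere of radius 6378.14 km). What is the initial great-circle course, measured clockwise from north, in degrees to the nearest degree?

Δλ = -10.377° = -0.1811 rad.
y = sin Δλ · cos φ₂ = (-0.1801)(0.3589) = -0.0647
x = cos φ₁ sin φ₂ − sin φ₁ cos φ₂ cos Δλ = (0.9971)(0.9334) − (-0.0767)(0.3589)(0.9836) = 0.9577
θ = atan2(y, x) = -3.86°; adding 360° gives 356°.

356°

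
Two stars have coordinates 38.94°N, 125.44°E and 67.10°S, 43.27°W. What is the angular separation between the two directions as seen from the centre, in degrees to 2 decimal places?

151.14°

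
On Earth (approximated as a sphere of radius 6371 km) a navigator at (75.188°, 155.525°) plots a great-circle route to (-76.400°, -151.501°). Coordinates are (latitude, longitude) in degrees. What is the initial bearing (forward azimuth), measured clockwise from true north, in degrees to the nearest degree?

Δλ = 52.974° = 0.9246 rad.
y = sin Δλ · cos φ₂ = (0.7984)(0.2351) = 0.1877
x = cos φ₁ sin φ₂ − sin φ₁ cos φ₂ cos Δλ = (0.2556)(-0.9720) − (0.9668)(0.2351)(0.6022) = -0.3854
θ = atan2(y, x) = 154.03°, so the bearing is 154°.

154°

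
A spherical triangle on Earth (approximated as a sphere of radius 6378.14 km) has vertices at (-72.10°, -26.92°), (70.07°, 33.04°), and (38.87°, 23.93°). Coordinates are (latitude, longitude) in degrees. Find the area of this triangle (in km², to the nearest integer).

11123264 km²

Side lengths (central angles): a = 0.5510, b = 2.0332, c = 2.5721 rad; semiperimeter s = 2.5781.
By l'Huilier's theorem, tan(E/4) = √[tan(s/2) tan((s−a)/2) tan((s−b)/2) tan((s−c)/2)], giving spherical excess E = 0.2734 rad.
Area = E·R² = 0.2734 × (6378.14)² ≈ 11123264 km².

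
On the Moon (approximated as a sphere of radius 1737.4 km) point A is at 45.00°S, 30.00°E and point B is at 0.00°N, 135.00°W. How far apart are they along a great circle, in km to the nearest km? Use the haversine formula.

Let φ₁ = -0.7854 rad, φ₂ = 0.0000 rad, and Δλ = -2.8798 rad.
Haversine: a = sin²(Δφ/2) + cos φ₁ cos φ₂ sin²(Δλ/2) = 0.1464 + (0.7071)(1.0000)(0.9830) = 0.84151.
Central angle c = 2·arcsin(√a) = 2.32268 rad.
Distance = R·c = 1737.4 × 2.3227 ≈ 4035 km.

4035 km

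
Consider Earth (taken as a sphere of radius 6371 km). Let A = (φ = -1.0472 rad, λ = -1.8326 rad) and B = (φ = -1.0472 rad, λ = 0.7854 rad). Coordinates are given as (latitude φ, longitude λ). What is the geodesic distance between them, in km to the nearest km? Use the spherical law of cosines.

In radians: φ₁ = -1.0472, φ₂ = -1.0472, Δλ = 150.000° = 2.6180 rad.
cos c = sin φ₁ sin φ₂ + cos φ₁ cos φ₂ cos Δλ = (-0.8660)(-0.8660) + (0.5000)(0.5000)(-0.8660) = 0.53350,
so c = arccos(0.53350) = 1.00807 rad.
Distance = R·c = 6371 × 1.0081 ≈ 6422 km.

6422 km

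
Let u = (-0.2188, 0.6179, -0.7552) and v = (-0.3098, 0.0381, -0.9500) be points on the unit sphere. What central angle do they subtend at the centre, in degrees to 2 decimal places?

u·v = 0.8088; |u| = 1.0000, |v| = 1.0000.
cos θ = (u·v)/(|u||v|) = 0.8088, so θ = 36.02°.

36.02°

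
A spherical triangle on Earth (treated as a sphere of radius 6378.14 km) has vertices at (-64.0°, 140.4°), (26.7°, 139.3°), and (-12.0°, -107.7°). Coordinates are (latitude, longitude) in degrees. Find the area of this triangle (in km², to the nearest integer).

Side lengths (central angles): a = 2.0207, b = 1.5439, c = 1.5831 rad; semiperimeter s = 2.5738.
By l'Huilier's theorem, tan(E/4) = √[tan(s/2) tan((s−a)/2) tan((s−b)/2) tan((s−c)/2)], giving spherical excess E = 1.9972 rad.
Area = E·R² = 1.9972 × (6378.14)² ≈ 81246618 km².

81246618 km²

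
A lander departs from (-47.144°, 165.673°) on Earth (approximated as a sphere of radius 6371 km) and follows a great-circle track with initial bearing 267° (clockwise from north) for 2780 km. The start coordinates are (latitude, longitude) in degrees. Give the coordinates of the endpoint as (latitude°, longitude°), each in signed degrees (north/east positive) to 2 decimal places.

Angular distance δ = d/R = 2780/6371 = 0.43635 rad; initial bearing θ = 4.6600 rad.
sin φ₂ = sin φ₁ cos δ + cos φ₁ sin δ cos θ = (-0.7331)(0.9063) + (0.6802)(0.4226)(-0.0523) = -0.6794, so φ₂ = -42.80°.
Δλ = atan2(sin θ sin δ cos φ₁, cos δ − sin φ₁ sin φ₂) = atan2(-0.2871, 0.4082) = -35.114°.
λ₂ = 165.673° − 35.114° = 130.56°.

-42.80°, 130.56°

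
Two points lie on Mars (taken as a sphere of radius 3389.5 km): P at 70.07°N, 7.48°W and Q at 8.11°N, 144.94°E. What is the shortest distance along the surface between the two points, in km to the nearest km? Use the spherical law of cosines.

Let φ₁ = 1.2230 rad, φ₂ = 0.1415 rad, and Δλ = 2.6602 rad.
cos c = sin φ₁ sin φ₂ + cos φ₁ cos φ₂ cos Δλ = (0.9401)(0.1411) + (0.3409)(0.9900)(-0.8864) = -0.16649,
so c = arccos(-0.16649) = 1.73807 rad.
Distance = R·c = 3389.5 × 1.7381 ≈ 5891 km.

5891 km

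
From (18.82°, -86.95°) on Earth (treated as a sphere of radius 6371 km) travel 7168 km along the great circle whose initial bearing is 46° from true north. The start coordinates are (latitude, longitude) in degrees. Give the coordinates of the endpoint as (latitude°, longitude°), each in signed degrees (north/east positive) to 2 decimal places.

47.08°, -14.55°

Angular distance δ = d/R = 7168/6371 = 1.12510 rad; initial bearing θ = 0.8029 rad.
sin φ₂ = sin φ₁ cos δ + cos φ₁ sin δ cos θ = (0.3226)(0.4311) + (0.9465)(0.9023)(0.6947) = 0.7324, so φ₂ = 47.08°.
Δλ = atan2(sin θ sin δ cos φ₁, cos δ − sin φ₁ sin φ₂) = atan2(0.6144, 0.1948) = 72.405°.
λ₂ = -86.950° + 72.405° = -14.55°.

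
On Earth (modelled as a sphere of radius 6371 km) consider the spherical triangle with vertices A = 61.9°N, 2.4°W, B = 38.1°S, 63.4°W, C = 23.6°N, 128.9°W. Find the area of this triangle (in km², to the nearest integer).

70350232 km²

Side lengths (central angles): a = 1.5188, b = 1.4742, c = 1.9440 rad; semiperimeter s = 2.4685.
By l'Huilier's theorem, tan(E/4) = √[tan(s/2) tan((s−a)/2) tan((s−b)/2) tan((s−c)/2)], giving spherical excess E = 1.7332 rad.
Area = E·R² = 1.7332 × (6371)² ≈ 70350232 km².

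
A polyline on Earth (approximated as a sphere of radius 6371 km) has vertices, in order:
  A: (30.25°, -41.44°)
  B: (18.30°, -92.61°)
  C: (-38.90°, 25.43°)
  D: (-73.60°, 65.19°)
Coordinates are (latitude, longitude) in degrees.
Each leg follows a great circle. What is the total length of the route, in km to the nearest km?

23380 km

Leg A→B: central angle 0.8333 rad, distance 5309.1 km.
Leg B→C: central angle 2.1466 rad, distance 13676.0 km.
Leg C→D: central angle 0.6899 rad, distance 4395.2 km.
Total: 5309.1 + 13676.0 + 4395.2 ≈ 23380 km.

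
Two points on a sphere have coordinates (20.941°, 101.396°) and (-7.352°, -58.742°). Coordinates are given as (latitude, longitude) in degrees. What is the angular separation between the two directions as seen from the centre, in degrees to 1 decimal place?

In radians: φ₁ = 0.3655, φ₂ = -0.1283, Δλ = -160.138° = -2.7949 rad.
Haversine: a = sin²(Δφ/2) + cos φ₁ cos φ₂ sin²(Δλ/2) = 0.0597 + (0.9339)(0.9918)(0.9703) = 0.95845.
Central angle c = 2·arcsin(√a) = 2.73105 rad.
So the angular separation is 156.5°.

156.5°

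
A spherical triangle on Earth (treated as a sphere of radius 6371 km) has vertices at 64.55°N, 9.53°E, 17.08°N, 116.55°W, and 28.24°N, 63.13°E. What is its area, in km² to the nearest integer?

Side lengths (central angles): a = 2.3506, b = 0.8607, c = 1.5475 rad; semiperimeter s = 2.3794.
By l'Huilier's theorem, tan(E/4) = √[tan(s/2) tan((s−a)/2) tan((s−b)/2) tan((s−c)/2)], giving spherical excess E = 0.4886 rad.
Area = E·R² = 0.4886 × (6371)² ≈ 19833380 km².

19833380 km²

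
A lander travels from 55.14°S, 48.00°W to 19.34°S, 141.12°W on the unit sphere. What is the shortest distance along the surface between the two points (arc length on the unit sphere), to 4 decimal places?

1.3260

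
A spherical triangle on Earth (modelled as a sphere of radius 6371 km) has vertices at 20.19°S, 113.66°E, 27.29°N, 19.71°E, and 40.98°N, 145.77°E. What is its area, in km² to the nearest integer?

Side lengths (central angles): a = 1.6652, b = 1.1877, c = 1.7882 rad; semiperimeter s = 2.3205.
By l'Huilier's theorem, tan(E/4) = √[tan(s/2) tan((s−a)/2) tan((s−b)/2) tan((s−c)/2)], giving spherical excess E = 1.4104 rad.
Area = E·R² = 1.4104 × (6371)² ≈ 57246199 km².

57246199 km²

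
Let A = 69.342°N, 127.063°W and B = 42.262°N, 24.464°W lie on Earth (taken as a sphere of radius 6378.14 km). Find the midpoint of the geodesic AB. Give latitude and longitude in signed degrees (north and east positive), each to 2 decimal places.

Central angle δ = 0.9615 rad. Interpolating on the sphere with fraction f = 0.5:
P = [sin((1−f)δ)·A + sin(fδ)·B] / sin δ = 0.5639·A + 0.5639·B in Cartesian coordinates,
giving P = (0.2600, -0.3316, 0.9069), i.e. latitude 65.08°, longitude -51.90°.

65.08°, -51.90°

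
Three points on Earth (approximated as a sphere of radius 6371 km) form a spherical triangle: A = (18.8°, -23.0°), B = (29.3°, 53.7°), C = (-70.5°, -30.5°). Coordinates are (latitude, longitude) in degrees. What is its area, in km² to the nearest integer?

Side lengths (central angles): a = 2.0174, b = 1.5613, c = 1.2158 rad; semiperimeter s = 2.3972.
By l'Huilier's theorem, tan(E/4) = √[tan(s/2) tan((s−a)/2) tan((s−b)/2) tan((s−c)/2)], giving spherical excess E = 1.4629 rad.
Area = E·R² = 1.4629 × (6371)² ≈ 59379966 km².

59379966 km²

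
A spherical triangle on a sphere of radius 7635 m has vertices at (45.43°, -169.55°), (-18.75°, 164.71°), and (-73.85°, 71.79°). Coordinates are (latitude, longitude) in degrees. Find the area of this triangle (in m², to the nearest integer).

4566054 m²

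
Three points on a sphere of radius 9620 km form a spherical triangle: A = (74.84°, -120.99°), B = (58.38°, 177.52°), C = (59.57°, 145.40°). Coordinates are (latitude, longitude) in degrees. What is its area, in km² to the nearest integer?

Side lengths (central angles): a = 0.2869, b = 0.6025, c = 0.4792 rad; semiperimeter s = 0.6843.
By l'Huilier's theorem, tan(E/4) = √[tan(s/2) tan((s−a)/2) tan((s−b)/2) tan((s−c)/2)], giving spherical excess E = 0.0695 rad.
Area = E·R² = 0.0695 × (9620)² ≈ 6431570 km².

6431570 km²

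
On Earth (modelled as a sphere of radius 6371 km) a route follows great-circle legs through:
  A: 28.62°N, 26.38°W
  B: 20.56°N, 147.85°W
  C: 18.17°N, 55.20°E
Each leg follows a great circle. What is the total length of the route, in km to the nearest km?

Leg A→B: central angle 1.8347 rad, distance 11688.9 km.
Leg B→C: central angle 2.3590 rad, distance 15029.1 km.
Total: 11688.9 + 15029.1 ≈ 26718 km.

26718 km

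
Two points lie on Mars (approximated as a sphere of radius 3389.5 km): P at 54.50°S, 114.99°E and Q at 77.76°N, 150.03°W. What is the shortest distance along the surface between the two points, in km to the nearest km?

In radians: φ₁ = -0.9512, φ₂ = 1.3572, Δλ = 94.980° = 1.6577 rad.
cos c = sin φ₁ sin φ₂ + cos φ₁ cos φ₂ cos Δλ = (-0.8141)(0.9773) + (0.5807)(0.2120)(-0.0868) = -0.80630,
so c = arccos(-0.80630) = 2.50866 rad.
Distance = R·c = 3389.5 × 2.5087 ≈ 8503 km.

8503 km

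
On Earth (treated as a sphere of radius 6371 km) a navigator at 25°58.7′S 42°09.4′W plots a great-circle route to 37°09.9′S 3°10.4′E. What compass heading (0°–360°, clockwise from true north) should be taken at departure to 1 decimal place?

With φ₁ = -0.4534, φ₂ = -0.6487, Δλ = 0.7912 rad, the forward-azimuth formula gives
θ = atan2( sin Δλ cos φ₂ , cos φ₁ sin φ₂ − sin φ₁ cos φ₂ cos Δλ ) = atan2(0.5667, -0.2977) = 117.71°.
So the initial bearing is 117.7°.

117.7°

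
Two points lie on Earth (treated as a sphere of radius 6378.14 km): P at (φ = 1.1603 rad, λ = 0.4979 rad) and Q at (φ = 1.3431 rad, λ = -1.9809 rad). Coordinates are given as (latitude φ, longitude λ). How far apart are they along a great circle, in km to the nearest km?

Let φ₁ = 1.1603 rad, φ₂ = 1.3431 rad, and Δλ = -2.4788 rad.
cos c = sin φ₁ sin φ₂ + cos φ₁ cos φ₂ cos Δλ = (0.9169)(0.9742) + (0.3991)(0.2257)(-0.7883) = 0.82225,
so c = arccos(0.82225) = 0.60545 rad.
Distance = R·c = 6378.14 × 0.6054 ≈ 3862 km.

3862 km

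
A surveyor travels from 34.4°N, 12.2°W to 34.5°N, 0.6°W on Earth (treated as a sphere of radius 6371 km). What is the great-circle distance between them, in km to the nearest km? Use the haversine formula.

With latitudes φ₁ = 34.400°, φ₂ = 34.500° and longitude difference Δλ = 11.600°:
Haversine: a = sin²(Δφ/2) + cos φ₁ cos φ₂ sin²(Δλ/2) = 0.0000 + (0.8251)(0.8241)(0.0102) = 0.00695.
Central angle c = 2·arcsin(√a) = 0.16687 rad.
Distance = R·c = 6371 × 0.1669 ≈ 1063 km.

1063 km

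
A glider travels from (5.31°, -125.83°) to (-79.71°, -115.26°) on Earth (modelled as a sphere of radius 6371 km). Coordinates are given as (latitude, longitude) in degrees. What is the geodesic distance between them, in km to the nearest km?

9473 km

With latitudes φ₁ = 5.310°, φ₂ = -79.710° and longitude difference Δλ = 10.570°:
Haversine: a = sin²(Δφ/2) + cos φ₁ cos φ₂ sin²(Δλ/2) = 0.4566 + (0.9957)(0.1786)(0.0085) = 0.45811.
Central angle c = 2·arcsin(√a) = 1.48691 rad.
Distance = R·c = 6371 × 1.4869 ≈ 9473 km.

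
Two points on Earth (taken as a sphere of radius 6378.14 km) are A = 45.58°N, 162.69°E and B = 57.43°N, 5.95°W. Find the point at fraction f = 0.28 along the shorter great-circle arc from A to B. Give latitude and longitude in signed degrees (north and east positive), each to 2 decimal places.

The central angle between A and B is δ = 1.3361 rad.
With f = 0.28, the slerp weights are sin((1−f)δ)/sin δ = 0.8435 and sin(fδ)/sin δ = 0.3758.
Weighted sum of the unit vectors: (0.8435)·(-0.6682,0.2083,0.7142) + (0.3758)·(0.5354,-0.0558,0.8427) = (-0.3624, 0.1547, 0.9191).
Converting back: φ = atan2(z, √(x²+y²)) = 66.79°, λ = atan2(y, x) = 156.89°.

66.79°, 156.89°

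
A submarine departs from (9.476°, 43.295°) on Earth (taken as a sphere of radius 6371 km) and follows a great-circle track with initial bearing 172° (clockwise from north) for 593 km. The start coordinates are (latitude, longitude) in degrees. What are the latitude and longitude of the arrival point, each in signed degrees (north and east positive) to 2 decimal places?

4.19°, 44.04°

Angular distance δ = d/R = 593/6371 = 0.09308 rad; initial bearing θ = 3.0020 rad.
sin φ₂ = sin φ₁ cos δ + cos φ₁ sin δ cos θ = (0.1646)(0.9957) + (0.9864)(0.0929)(-0.9903) = 0.0731, so φ₂ = 4.19°.
Δλ = atan2(sin θ sin δ cos φ₁, cos δ − sin φ₁ sin φ₂) = atan2(0.0128, 0.9836) = 0.743°.
λ₂ = 43.295° + 0.743° = 44.04°.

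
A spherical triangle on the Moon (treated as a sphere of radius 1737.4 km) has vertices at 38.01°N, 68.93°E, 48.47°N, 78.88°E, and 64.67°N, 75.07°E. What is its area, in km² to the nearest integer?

67811 km²

Side lengths (central angles): a = 0.2850, b = 0.4696, c = 0.2217 rad; semiperimeter s = 0.4881.
By l'Huilier's theorem, tan(E/4) = √[tan(s/2) tan((s−a)/2) tan((s−b)/2) tan((s−c)/2)], giving spherical excess E = 0.0225 rad.
Area = E·R² = 0.0225 × (1737.4)² ≈ 67811 km².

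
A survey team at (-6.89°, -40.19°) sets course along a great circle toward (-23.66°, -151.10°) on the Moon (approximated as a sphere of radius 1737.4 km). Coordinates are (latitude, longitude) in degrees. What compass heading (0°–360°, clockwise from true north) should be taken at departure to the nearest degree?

Δλ = -110.910° = -1.9357 rad.
y = sin Δλ · cos φ₂ = (-0.9341)(0.9159) = -0.8556
x = cos φ₁ sin φ₂ − sin φ₁ cos φ₂ cos Δλ = (0.9928)(-0.4013) − (-0.1200)(0.9159)(-0.3569) = -0.4376
θ = atan2(y, x) = -117.09°; adding 360° gives 243°.

243°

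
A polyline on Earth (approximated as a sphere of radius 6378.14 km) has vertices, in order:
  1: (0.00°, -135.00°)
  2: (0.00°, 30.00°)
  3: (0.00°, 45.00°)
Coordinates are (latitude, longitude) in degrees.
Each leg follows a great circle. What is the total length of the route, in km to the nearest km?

20038 km

Leg 1→2: central angle 2.8798 rad, distance 18367.7 km.
Leg 2→3: central angle 0.2618 rad, distance 1669.8 km.
Total: 18367.7 + 1669.8 ≈ 20038 km.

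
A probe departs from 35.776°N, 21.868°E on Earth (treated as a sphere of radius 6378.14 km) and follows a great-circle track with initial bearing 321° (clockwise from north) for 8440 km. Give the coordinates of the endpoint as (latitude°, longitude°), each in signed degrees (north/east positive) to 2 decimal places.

Angular distance δ = d/R = 8440/6378.14 = 1.32327 rad; initial bearing θ = 5.6025 rad.
sin φ₂ = sin φ₁ cos δ + cos φ₁ sin δ cos θ = (0.5846)(0.2450) + (0.8113)(0.9695)(0.7771) = 0.7545, so φ₂ = 48.98°.
Δλ = atan2(sin θ sin δ cos φ₁, cos δ − sin φ₁ sin φ₂) = atan2(-0.4950, -0.1961) = -111.611°.
λ₂ = 21.868° − 111.611° = -89.74°.

48.98°, -89.74°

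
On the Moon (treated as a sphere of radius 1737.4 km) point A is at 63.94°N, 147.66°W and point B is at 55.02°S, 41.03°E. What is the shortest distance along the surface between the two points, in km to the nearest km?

Let φ₁ = 1.1160 rad, φ₂ = -0.9603 rad, and Δλ = -2.9899 rad.
Haversine: a = sin²(Δφ/2) + cos φ₁ cos φ₂ sin²(Δλ/2) = 0.7421 + (0.4393)(0.5733)(0.9943) = 0.99251.
Central angle c = 2·arcsin(√a) = 2.96825 rad.
Distance = R·c = 1737.4 × 2.9683 ≈ 5157 km.

5157 km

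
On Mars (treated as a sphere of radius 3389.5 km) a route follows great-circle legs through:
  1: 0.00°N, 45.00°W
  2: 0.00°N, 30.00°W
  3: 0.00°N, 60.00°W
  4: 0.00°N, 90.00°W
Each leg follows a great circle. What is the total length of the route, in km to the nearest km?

Leg 1→2: central angle 0.2618 rad, distance 887.4 km.
Leg 2→3: central angle 0.5236 rad, distance 1774.7 km.
Leg 3→4: central angle 0.5236 rad, distance 1774.7 km.
Total: 887.4 + 1774.7 + 1774.7 ≈ 4437 km.

4437 km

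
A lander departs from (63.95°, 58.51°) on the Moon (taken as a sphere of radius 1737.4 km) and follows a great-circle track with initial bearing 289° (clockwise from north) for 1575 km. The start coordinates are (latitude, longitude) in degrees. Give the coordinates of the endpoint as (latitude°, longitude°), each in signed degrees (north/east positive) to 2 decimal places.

41.79°, -28.38°

Angular distance δ = d/R = 1575/1737.4 = 0.90653 rad; initial bearing θ = 5.0440 rad.
sin φ₂ = sin φ₁ cos δ + cos φ₁ sin δ cos θ = (0.8984)(0.6165) + (0.4392)(0.7874)(0.3256) = 0.6664, so φ₂ = 41.79°.
Δλ = atan2(sin θ sin δ cos φ₁, cos δ − sin φ₁ sin φ₂) = atan2(-0.3269, 0.0178) = -86.891°.
λ₂ = 58.510° − 86.891° = -28.38°.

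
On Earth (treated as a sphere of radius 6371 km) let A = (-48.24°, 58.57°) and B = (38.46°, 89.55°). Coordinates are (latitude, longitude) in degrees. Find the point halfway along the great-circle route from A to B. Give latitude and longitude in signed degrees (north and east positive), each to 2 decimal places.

The central angle between A and B is δ = 1.5876 rad.
With f = 0.5, the slerp weights are sin((1−f)δ)/sin δ = 0.7131 and sin(fδ)/sin δ = 0.7131.
Weighted sum of the unit vectors: (0.7131)·(0.3473,0.5683,-0.7459) + (0.7131)·(0.0061,0.7830,0.6220) = (0.2521, 0.9637, -0.0884).
Converting back: φ = atan2(z, √(x²+y²)) = -5.07°, λ = atan2(y, x) = 75.34°.

-5.07°, 75.34°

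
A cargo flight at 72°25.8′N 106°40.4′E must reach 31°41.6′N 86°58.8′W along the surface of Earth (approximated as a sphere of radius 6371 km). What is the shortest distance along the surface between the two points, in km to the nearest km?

8389 km

In radians: φ₁ = 1.2641, φ₂ = 0.5532, Δλ = 166.347° = 2.9033 rad.
cos c = sin φ₁ sin φ₂ + cos φ₁ cos φ₂ cos Δλ = (0.9533)(0.5254) + (0.3019)(0.8509)(-0.9717) = 0.25127,
so c = arccos(0.25127) = 1.31681 rad.
Distance = R·c = 6371 × 1.3168 ≈ 8389 km.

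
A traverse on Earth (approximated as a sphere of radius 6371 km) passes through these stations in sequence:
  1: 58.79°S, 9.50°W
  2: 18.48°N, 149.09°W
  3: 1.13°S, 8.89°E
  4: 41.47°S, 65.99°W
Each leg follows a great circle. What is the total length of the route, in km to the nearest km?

40080 km

Leg 1→2: central angle 2.2722 rad, distance 14476.3 km.
Leg 2→3: central angle 2.6580 rad, distance 16934.1 km.
Leg 3→4: central angle 1.3608 rad, distance 8669.6 km.
Total: 14476.3 + 16934.1 + 8669.6 ≈ 40080 km.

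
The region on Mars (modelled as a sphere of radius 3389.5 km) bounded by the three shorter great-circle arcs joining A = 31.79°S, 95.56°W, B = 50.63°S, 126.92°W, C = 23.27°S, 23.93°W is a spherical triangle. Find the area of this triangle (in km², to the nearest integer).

3512513 km²

Side lengths (central angles): a = 1.3955, b = 1.0993, c = 0.5203 rad; semiperimeter s = 1.5076.
By l'Huilier's theorem, tan(E/4) = √[tan(s/2) tan((s−a)/2) tan((s−b)/2) tan((s−c)/2)], giving spherical excess E = 0.3057 rad.
Area = E·R² = 0.3057 × (3389.5)² ≈ 3512513 km².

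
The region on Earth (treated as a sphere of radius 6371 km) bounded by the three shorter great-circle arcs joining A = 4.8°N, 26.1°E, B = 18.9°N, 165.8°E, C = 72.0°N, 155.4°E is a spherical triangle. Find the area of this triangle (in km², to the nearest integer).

45765317 km²

Side lengths (central angles): a = 0.9328, b = 1.6865, c = 2.3349 rad; semiperimeter s = 2.4771.
By l'Huilier's theorem, tan(E/4) = √[tan(s/2) tan((s−a)/2) tan((s−b)/2) tan((s−c)/2)], giving spherical excess E = 1.1275 rad.
Area = E·R² = 1.1275 × (6371)² ≈ 45765317 km².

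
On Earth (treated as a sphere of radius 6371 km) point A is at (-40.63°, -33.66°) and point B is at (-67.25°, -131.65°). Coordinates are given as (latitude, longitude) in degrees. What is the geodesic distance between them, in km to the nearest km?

6223 km

With latitudes φ₁ = -40.630°, φ₂ = -67.250° and longitude difference Δλ = -97.990°:
cos c = sin φ₁ sin φ₂ + cos φ₁ cos φ₂ cos Δλ = (-0.6512)(-0.9222) + (0.7589)(0.3867)(-0.1390) = 0.55972,
so c = arccos(0.55972) = 0.97675 rad.
Distance = R·c = 6371 × 0.9768 ≈ 6223 km.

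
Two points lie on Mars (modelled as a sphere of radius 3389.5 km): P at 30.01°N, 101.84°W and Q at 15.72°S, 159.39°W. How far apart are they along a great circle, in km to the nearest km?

4250 km

With latitudes φ₁ = 30.010°, φ₂ = -15.720° and longitude difference Δλ = -57.550°:
cos c = sin φ₁ sin φ₂ + cos φ₁ cos φ₂ cos Δλ = (0.5002)(-0.2709) + (0.8659)(0.9626)(0.5366) = 0.31174,
so c = arccos(0.31174) = 1.25377 rad.
Distance = R·c = 3389.5 × 1.2538 ≈ 4250 km.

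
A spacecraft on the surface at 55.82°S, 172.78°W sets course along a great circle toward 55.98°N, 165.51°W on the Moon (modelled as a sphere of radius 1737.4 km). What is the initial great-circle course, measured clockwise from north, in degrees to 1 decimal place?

4.4°

Δλ = 7.270° = 0.1269 rad.
y = sin Δλ · cos φ₂ = (0.1265)(0.5595) = 0.0708
x = cos φ₁ sin φ₂ − sin φ₁ cos φ₂ cos Δλ = (0.5618)(0.8288) − (-0.8273)(0.5595)(0.9920) = 0.9248
θ = atan2(y, x) = 4.38°, so the bearing is 4.4°.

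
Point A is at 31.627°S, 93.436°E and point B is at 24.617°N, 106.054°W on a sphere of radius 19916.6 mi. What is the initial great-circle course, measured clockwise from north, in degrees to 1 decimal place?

107.3°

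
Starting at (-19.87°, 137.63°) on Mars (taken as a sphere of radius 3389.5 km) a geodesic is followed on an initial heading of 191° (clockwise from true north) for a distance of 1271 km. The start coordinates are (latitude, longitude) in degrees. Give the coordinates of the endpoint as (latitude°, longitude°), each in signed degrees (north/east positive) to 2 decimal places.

Angular distance δ = d/R = 1271/3389.5 = 0.37498 rad; initial bearing θ = 3.3336 rad.
sin φ₂ = sin φ₁ cos δ + cos φ₁ sin δ cos θ = (-0.3399)(0.9305) + (0.9405)(0.3663)(-0.9816) = -0.6544, so φ₂ = -40.87°.
Δλ = atan2(sin θ sin δ cos φ₁, cos δ − sin φ₁ sin φ₂) = atan2(-0.0657, 0.7081) = -5.303°.
λ₂ = 137.630° − 5.303° = 132.33°.

-40.87°, 132.33°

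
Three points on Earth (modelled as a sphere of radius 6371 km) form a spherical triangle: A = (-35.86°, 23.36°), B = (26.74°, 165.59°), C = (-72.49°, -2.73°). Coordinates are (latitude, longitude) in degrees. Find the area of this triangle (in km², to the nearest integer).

76390218 km²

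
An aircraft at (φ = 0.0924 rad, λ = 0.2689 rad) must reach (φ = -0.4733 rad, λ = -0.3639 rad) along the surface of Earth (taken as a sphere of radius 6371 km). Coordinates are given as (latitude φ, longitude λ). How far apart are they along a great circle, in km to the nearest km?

Let φ₁ = 0.0924 rad, φ₂ = -0.4733 rad, and Δλ = -0.6328 rad.
cos c = sin φ₁ sin φ₂ + cos φ₁ cos φ₂ cos Δλ = (0.0923)(-0.4558) + (0.9957)(0.8901)(0.8064) = 0.67261,
so c = arccos(0.67261) = 0.83307 rad.
Distance = R·c = 6371 × 0.8331 ≈ 5307 km.

5307 km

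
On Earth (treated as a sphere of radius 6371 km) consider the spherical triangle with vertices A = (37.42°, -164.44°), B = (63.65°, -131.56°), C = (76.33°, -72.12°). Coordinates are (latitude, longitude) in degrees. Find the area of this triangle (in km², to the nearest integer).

Side lengths (central angles): a = 0.3923, b = 0.9486, c = 0.5725 rad; semiperimeter s = 0.9567.
By l'Huilier's theorem, tan(E/4) = √[tan(s/2) tan((s−a)/2) tan((s−b)/2) tan((s−c)/2)], giving spherical excess E = 0.0435 rad.
Area = E·R² = 0.0435 × (6371)² ≈ 1764769 km².

1764769 km²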